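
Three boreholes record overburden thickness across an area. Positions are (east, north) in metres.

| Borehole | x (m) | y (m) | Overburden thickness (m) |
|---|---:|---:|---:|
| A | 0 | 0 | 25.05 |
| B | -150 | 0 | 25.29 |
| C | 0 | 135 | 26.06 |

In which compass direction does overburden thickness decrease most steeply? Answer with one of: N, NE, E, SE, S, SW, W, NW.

∂d/∂x = (25.29 − 25.05) / (-150 − 0) = -0.001600
∂d/∂y = (26.06 − 25.05) / (135 − 0) = +0.007481
Steepest decrease is along −∇f = (+0.001600 E, -0.007481 N) → south.

S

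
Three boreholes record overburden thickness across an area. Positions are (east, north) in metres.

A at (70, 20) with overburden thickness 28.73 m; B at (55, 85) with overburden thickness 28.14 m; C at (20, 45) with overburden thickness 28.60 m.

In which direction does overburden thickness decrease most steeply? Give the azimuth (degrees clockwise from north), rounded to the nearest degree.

Taking A as reference: B−A = (-15, 65, -0.59); C−A = (-50, 25, -0.13).
Solve a·Δx + b·Δy = Δd: det = (-15)·25 − (-50)·65 = 2875.
∂d/∂x = [(-0.59)·25 − (-0.13)·65] / 2875 = -0.002191
∂d/∂y = [(-15)·(-0.13) − (-50)·(-0.59)] / 2875 = -0.009583
Steepest decrease is along −∇f: components (+0.002191 E, +0.009583 N).
Azimuth = atan2(+0.002191, +0.009583) = 12.9° ≈ 013°.

013°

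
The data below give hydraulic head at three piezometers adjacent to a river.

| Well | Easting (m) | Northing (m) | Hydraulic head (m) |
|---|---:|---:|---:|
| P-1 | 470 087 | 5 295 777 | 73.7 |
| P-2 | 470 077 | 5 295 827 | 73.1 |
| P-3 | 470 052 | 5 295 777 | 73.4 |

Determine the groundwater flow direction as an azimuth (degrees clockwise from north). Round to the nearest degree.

320°

With h = a·x + b·y + c and P-1 as origin, the differences give:
  (-10)·a + 50·b = -0.6
  (-35)·a + 0·b = -0.3
Eliminate b (×0 and ×50, subtract): 1750·a = 15.00 → a = ∂h/∂x = +0.008571
Back-substitute: b = ∂h/∂y = -0.01029.
Flow direction (−∇h) has components (-0.008571 E, +0.01029 N).
Azimuth = atan2(E, N) = atan2(-0.008571, +0.01029) = 320.2° ≈ 320°.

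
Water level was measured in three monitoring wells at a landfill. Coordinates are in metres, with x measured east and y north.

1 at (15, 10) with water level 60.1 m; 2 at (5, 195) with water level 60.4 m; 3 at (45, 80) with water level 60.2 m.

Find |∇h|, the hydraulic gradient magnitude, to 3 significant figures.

0.00165

Three-point gradient (reference 1): Δ to 2 = (-10, 185, +0.3), Δ to 3 = (30, 70, +0.1).
∂h/∂x = -0.0004000, ∂h/∂y = +0.001600 (det = -6250).
|∇h| = √(-0.0004000² + 0.001600²) = 0.001649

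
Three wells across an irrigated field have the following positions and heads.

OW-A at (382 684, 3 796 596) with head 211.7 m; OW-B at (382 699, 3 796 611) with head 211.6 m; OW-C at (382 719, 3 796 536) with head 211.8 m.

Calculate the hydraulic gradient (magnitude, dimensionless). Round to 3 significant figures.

0.00472

With h = a·x + b·y + c and OW-A as origin, the differences give:
  15·a + 15·b = -0.1
  35·a + (-60)·b = +0.1
Eliminate b (×(-60) and ×15, subtract): -1425·a = 4.50 → a = ∂h/∂x = -0.003158
Back-substitute: b = ∂h/∂y = -0.003509.
|∇h| = √(-0.003158² + -0.003509²) = 0.004721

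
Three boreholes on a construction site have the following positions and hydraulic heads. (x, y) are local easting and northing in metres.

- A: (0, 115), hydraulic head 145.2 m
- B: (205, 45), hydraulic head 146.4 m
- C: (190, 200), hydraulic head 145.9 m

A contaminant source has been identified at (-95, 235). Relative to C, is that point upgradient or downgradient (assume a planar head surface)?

downgradient

Differences from A: to B (Δx, Δy, Δh) = (205, -70, +1.2); to C = (190, 85, +0.7).
Determinant of the coordinate differences = 205·85 − 190·(-70) = 30725.
∂h/∂x = [(+1.2)·85 − (+0.7)·(-70)] / 30725 = +0.004915
∂h/∂y = [205·(+0.7) − 190·(+1.2)] / 30725 = -0.002750
Head at (-95, 235) = 145.2 + (+0.004915)·(-95) + (-0.002750)·(120) = 144.40 m.
That is lower than the 145.9 m at C, so the point is downgradient.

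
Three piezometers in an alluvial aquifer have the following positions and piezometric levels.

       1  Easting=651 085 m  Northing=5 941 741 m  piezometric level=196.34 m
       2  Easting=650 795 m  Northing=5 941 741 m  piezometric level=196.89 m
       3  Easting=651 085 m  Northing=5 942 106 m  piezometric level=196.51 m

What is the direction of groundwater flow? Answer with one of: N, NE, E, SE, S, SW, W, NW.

∂h/∂x = (196.89 − 196.34) / (650795 − 651085) = -0.001897
∂h/∂y = (196.51 − 196.34) / (5942106 − 5941741) = +0.0004658
Flow = −∇h = (+0.001897 east, -0.0004658 north), which points east.

E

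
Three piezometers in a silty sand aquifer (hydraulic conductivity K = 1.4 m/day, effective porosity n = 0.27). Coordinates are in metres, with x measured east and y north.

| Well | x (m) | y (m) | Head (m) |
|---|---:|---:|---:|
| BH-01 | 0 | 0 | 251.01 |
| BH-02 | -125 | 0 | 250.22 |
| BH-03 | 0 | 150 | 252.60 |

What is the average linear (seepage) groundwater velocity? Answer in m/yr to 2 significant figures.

∂h/∂x = (250.22 − 251.01) / (-125 − 0) = +0.006320
∂h/∂y = (252.60 − 251.01) / (150 − 0) = +0.01060
|∇h| = √(0.006320² + 0.01060²) = 0.01234
Seepage velocity v = K·i/n = 1.4 × 0.01234 / 0.27 = 0.06399 m/day = 23.37 m/yr.

23 m/yr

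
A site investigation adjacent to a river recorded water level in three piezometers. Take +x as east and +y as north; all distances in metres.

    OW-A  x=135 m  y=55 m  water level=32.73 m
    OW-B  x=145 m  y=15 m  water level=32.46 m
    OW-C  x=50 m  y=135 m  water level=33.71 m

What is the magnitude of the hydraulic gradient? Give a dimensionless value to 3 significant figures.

Three-point gradient (reference OW-A): Δ to OW-B = (10, -40, -0.27), Δ to OW-C = (-85, 80, +0.98).
∂h/∂x = -0.006769, ∂h/∂y = +0.005058 (det = -2600).
|∇h| = √(-0.006769² + 0.005058²) = 0.00845

0.00845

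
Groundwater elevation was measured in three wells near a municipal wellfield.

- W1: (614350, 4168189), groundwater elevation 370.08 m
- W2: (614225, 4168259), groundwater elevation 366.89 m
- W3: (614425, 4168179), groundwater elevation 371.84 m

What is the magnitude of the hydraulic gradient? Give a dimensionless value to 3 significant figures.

Taking W1 as reference: W2−W1 = (-125, 70, -3.19); W3−W1 = (75, -10, +1.76).
Determinant of the coordinate differences = (-125)·(-10) − 75·70 = -4000.
∂h/∂x = [(-3.19)·(-10) − (+1.76)·70] / -4000 = +0.02282
∂h/∂y = [(-125)·(+1.76) − 75·(-3.19)] / -4000 = -0.004813
|∇h| = √(0.02282² + -0.004813²) = 0.02332

0.0233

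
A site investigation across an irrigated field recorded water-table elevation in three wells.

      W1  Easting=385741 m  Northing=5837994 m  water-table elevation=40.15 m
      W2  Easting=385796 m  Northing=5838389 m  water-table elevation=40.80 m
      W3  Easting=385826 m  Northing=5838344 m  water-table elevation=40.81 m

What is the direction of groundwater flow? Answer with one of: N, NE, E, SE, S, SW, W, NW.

SW

Three-point gradient (reference W1): Δ to W2 = (55, 395, +0.65), Δ to W3 = (85, 350, +0.66).
∂h/∂x = +0.002318, ∂h/∂y = +0.001323 (det = -14325).
Flow = −∇h = (-0.002318 east, -0.001323 north), which points southwest.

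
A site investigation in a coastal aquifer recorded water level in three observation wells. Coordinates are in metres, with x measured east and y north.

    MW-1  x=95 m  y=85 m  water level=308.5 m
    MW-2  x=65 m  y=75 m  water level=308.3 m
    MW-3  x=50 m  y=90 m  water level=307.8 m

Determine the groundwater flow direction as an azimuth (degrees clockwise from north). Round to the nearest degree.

Three-point gradient (reference MW-1): Δ to MW-2 = (-30, -10, -0.2), Δ to MW-3 = (-45, 5, -0.7).
∂h/∂x = +0.01333, ∂h/∂y = -0.02000 (det = -600).
Flow direction (−∇h) has components (-0.01333 E, +0.02000 N).
Azimuth = atan2(E, N) = atan2(-0.01333, +0.02000) = 326.3° ≈ 326°.

326°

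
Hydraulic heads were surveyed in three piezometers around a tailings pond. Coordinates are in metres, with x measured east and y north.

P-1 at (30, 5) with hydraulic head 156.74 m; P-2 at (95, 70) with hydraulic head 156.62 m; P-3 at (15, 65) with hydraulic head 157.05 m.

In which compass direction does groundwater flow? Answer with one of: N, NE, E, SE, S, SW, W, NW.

With h = a·x + b·y + c and P-1 as origin, the differences give:
  65·a + 65·b = -0.12
  (-15)·a + 60·b = +0.31
Eliminate b (×60 and ×65, subtract): 4875·a = -27.350 → a = ∂h/∂x = -0.005610
Back-substitute: b = ∂h/∂y = +0.003764.
Flow = −∇h = (+0.005610 east, -0.003764 north), which points southeast.

SE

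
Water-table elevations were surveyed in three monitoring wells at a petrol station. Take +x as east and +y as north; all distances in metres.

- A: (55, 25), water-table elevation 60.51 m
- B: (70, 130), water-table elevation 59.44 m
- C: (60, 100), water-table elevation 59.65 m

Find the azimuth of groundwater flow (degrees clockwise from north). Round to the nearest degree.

With h = a·x + b·y + c and A as origin, the differences give:
  15·a + 105·b = -1.07
  5·a + 75·b = -0.86
Eliminate b (×75 and ×105, subtract): 600·a = 10.050 → a = ∂h/∂x = +0.01675
Back-substitute: b = ∂h/∂y = -0.01258.
Flow direction (−∇h) has components (-0.01675 E, +0.01258 N).
Azimuth = atan2(E, N) = atan2(-0.01675, +0.01258) = 306.9° ≈ 307°.

307°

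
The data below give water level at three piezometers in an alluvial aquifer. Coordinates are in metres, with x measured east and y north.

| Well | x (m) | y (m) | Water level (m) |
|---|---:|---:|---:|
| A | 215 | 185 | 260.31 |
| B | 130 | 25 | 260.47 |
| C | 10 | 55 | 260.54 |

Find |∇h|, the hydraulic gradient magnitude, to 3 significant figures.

With h = a·x + b·y + c and A as origin, the differences give:
  (-85)·a + (-160)·b = +0.16
  (-205)·a + (-130)·b = +0.23
Eliminate b (×(-130) and ×(-160), subtract): -21750·a = 16.000 → a = ∂h/∂x = -0.0007356
Back-substitute: b = ∂h/∂y = -0.0006092.
|∇h| = √(-0.0007356² + -0.0006092²) = 0.0009551

0.000955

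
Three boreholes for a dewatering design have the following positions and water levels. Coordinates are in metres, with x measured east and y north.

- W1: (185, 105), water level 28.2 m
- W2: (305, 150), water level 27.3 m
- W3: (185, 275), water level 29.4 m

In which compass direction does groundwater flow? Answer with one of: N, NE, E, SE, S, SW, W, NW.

SE

Three-point gradient (reference W1): Δ to W2 = (120, 45, -0.9), Δ to W3 = (0, 170, +1.2).
∂h/∂x = -0.01015, ∂h/∂y = +0.007059 (det = 20400).
Flow = −∇h = (+0.01015 east, -0.007059 north), which points southeast.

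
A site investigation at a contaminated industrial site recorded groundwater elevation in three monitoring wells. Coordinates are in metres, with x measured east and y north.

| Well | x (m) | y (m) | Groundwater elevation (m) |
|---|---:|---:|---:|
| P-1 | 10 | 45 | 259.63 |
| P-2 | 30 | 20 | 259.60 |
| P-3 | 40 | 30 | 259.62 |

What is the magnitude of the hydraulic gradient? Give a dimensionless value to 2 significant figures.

With h = a·x + b·y + c and P-1 as origin, the differences give:
  20·a + (-25)·b = -0.03
  30·a + (-15)·b = -0.01
Eliminate b (×(-15) and ×(-25), subtract): 450·a = 0.200 → a = ∂h/∂x = +0.0004444
Back-substitute: b = ∂h/∂y = +0.001556.
|∇h| = √(0.0004444² + 0.001556²) = 0.001618

0.0016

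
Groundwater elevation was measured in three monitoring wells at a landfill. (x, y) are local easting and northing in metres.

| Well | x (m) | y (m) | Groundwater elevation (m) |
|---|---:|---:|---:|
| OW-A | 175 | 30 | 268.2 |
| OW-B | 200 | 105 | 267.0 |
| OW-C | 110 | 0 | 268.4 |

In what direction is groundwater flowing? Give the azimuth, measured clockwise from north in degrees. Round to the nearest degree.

344°

With h = a·x + b·y + c and OW-A as origin, the differences give:
  25·a + 75·b = -1.2
  (-65)·a + (-30)·b = +0.2
Eliminate b (×(-30) and ×75, subtract): 4125·a = 21.00 → a = ∂h/∂x = +0.005091
Back-substitute: b = ∂h/∂y = -0.01770.
Flow direction (−∇h) has components (-0.005091 E, +0.01770 N).
Azimuth = atan2(E, N) = atan2(-0.005091, +0.01770) = 344.0° ≈ 344°.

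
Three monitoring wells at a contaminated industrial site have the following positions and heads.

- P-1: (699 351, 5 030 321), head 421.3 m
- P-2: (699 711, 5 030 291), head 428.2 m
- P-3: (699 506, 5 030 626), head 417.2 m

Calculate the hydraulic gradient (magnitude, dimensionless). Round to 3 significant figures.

0.0282

Three-point gradient (reference P-1): Δ to P-2 = (360, -30, +6.9), Δ to P-3 = (155, 305, -4.1).
∂h/∂x = +0.01731, ∂h/∂y = -0.02224 (det = 114450).
|∇h| = √(0.01731² + -0.02224²) = 0.02818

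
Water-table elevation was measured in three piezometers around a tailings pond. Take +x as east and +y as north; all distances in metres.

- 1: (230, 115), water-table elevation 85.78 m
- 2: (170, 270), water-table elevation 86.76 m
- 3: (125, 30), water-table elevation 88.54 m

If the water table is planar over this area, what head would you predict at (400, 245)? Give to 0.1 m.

81.3 m

Three-point gradient (reference 1): Δ to 2 = (-60, 155, +0.98), Δ to 3 = (-105, -85, +2.76).
∂h/∂x = -0.02391, ∂h/∂y = -0.002933 (det = 21375).
h(400, 245) = 85.78 + (-0.02391)·(170) + (-0.002933)·(130) = 85.78 -4.065 -0.381 = 81.334 m.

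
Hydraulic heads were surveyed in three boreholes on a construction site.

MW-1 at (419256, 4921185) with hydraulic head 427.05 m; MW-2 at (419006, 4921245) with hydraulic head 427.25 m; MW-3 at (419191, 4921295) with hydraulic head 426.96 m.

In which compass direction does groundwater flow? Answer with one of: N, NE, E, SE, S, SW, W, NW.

NE

With h = a·x + b·y + c and MW-1 as origin, the differences give:
  (-250)·a + 60·b = +0.20
  (-65)·a + 110·b = -0.09
Eliminate b (×110 and ×60, subtract): -23600·a = 27.400 → a = ∂h/∂x = -0.001161
Back-substitute: b = ∂h/∂y = -0.001504.
Flow = −∇h = (+0.001161 east, +0.001504 north), which points northeast.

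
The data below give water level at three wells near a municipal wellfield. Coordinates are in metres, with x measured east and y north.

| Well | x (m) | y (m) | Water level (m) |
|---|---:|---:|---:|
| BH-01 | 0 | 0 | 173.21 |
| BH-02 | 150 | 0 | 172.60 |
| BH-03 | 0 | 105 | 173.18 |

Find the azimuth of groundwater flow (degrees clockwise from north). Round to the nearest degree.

086°

∂h/∂x = (172.60 − 173.21) / (150 − 0) = -0.004067
∂h/∂y = (173.18 − 173.21) / (105 − 0) = -0.0002857
Flow direction (−∇h) has components (+0.004067 E, +0.0002857 N).
Azimuth = atan2(E, N) = atan2(+0.004067, +0.0002857) = 86.0° ≈ 086°.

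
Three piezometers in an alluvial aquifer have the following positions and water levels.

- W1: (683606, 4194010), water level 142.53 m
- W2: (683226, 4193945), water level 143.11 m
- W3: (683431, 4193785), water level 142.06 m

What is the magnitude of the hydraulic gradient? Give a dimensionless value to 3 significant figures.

Differences from W1: to W2 (Δx, Δy, Δh) = (-380, -65, +0.58); to W3 = (-175, -225, -0.47).
Determinant of the coordinate differences = (-380)·(-225) − (-175)·(-65) = 74125.
∂h/∂x = [(+0.58)·(-225) − (-0.47)·(-65)] / 74125 = -0.002173
∂h/∂y = [(-380)·(-0.47) − (-175)·(+0.58)] / 74125 = +0.003779
|∇h| = √(-0.002173² + 0.003779²) = 0.004359

0.00436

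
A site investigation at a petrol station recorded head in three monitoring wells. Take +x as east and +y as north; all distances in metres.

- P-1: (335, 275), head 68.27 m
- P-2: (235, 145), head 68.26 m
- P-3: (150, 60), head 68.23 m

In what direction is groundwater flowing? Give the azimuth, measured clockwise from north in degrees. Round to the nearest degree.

With h = a·x + b·y + c and P-1 as origin, the differences give:
  (-100)·a + (-130)·b = -0.01
  (-185)·a + (-215)·b = -0.04
Eliminate b (×(-215) and ×(-130), subtract): -2550·a = -3.050 → a = ∂h/∂x = +0.001196
Back-substitute: b = ∂h/∂y = -0.0008431.
Flow direction (−∇h) has components (-0.001196 E, +0.0008431 N).
Azimuth = atan2(E, N) = atan2(-0.001196, +0.0008431) = 305.2° ≈ 305°.

305°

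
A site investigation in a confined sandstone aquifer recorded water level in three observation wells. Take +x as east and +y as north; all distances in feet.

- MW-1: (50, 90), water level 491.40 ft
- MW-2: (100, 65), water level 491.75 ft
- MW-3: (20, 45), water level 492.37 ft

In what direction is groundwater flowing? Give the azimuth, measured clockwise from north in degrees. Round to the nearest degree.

Three-point gradient (reference MW-1): Δ to MW-2 = (50, -25, +0.35), Δ to MW-3 = (-30, -45, +0.97).
∂h/∂x = -0.002833, ∂h/∂y = -0.01967 (det = -3000).
Flow direction (−∇h) has components (+0.002833 E, +0.01967 N).
Azimuth = atan2(E, N) = atan2(+0.002833, +0.01967) = 8.2° ≈ 008°.

008°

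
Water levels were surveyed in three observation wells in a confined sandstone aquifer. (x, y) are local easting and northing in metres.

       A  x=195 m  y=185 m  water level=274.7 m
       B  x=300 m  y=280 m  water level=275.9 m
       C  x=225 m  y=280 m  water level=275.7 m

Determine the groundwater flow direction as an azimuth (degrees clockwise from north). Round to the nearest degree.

Taking A as reference: B−A = (105, 95, +1.2); C−A = (30, 95, +1.0).
Solve a·Δx + b·Δy = Δh: det = 105·95 − 30·95 = 7125.
∂h/∂x = [(+1.2)·95 − (+1.0)·95] / 7125 = +0.002667
∂h/∂y = [105·(+1.0) − 30·(+1.2)] / 7125 = +0.009684
Flow direction (−∇h) has components (-0.002667 E, -0.009684 N).
Azimuth = atan2(E, N) = atan2(-0.002667, -0.009684) = 195.4° ≈ 195°.

195°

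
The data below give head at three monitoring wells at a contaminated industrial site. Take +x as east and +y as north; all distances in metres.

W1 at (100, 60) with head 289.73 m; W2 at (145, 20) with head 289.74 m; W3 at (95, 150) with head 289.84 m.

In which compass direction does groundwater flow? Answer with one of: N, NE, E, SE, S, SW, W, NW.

SW

With h = a·x + b·y + c and W1 as origin, the differences give:
  45·a + (-40)·b = +0.01
  (-5)·a + 90·b = +0.11
Eliminate b (×90 and ×(-40), subtract): 3850·a = 5.300 → a = ∂h/∂x = +0.001377
Back-substitute: b = ∂h/∂y = +0.001299.
Flow = −∇h = (-0.001377 east, -0.001299 north), which points southwest.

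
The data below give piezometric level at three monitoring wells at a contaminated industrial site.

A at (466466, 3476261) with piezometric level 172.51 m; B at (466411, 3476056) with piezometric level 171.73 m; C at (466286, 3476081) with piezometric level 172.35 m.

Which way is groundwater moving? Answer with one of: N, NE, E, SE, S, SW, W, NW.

SE

With h = a·x + b·y + c and A as origin, the differences give:
  (-55)·a + (-205)·b = -0.78
  (-180)·a + (-180)·b = -0.16
Eliminate b (×(-180) and ×(-205), subtract): -27000·a = 107.600 → a = ∂h/∂x = -0.003985
Back-substitute: b = ∂h/∂y = +0.004874.
Flow = −∇h = (+0.003985 east, -0.004874 north), which points southeast.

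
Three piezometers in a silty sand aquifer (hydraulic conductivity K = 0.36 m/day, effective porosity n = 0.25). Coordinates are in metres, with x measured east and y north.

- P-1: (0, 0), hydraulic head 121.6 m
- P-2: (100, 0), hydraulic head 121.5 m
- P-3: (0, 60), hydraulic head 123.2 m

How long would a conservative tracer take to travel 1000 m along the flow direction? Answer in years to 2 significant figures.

71 years

∂h/∂x = (121.5 − 121.6) / (100 − 0) = -0.0010000
∂h/∂y = (123.2 − 121.6) / (60 − 0) = +0.02667
|∇h| = √(-0.0010000² + 0.02667²) = 0.02669
Seepage velocity v = K·i/n = 0.36 × 0.02669 / 0.25 = 0.03843 m/day.
t = 1000 / 0.03843 = 2.602e+04 days = 71.2 years.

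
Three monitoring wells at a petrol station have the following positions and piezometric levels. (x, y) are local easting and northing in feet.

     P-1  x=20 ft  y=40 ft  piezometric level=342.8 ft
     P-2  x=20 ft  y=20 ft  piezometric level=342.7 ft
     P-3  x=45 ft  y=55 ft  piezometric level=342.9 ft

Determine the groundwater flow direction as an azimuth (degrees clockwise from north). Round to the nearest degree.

191°

Taking P-1 as reference: P-2−P-1 = (0, -20, -0.1); P-3−P-1 = (25, 15, +0.1).
Determinant of the coordinate differences = 0·15 − 25·(-20) = 500.
∂h/∂x = [(-0.1)·15 − (+0.1)·(-20)] / 500 = +0.0010000
∂h/∂y = [0·(+0.1) − 25·(-0.1)] / 500 = +0.005000
Flow direction (−∇h) has components (-0.0010000 E, -0.005000 N).
Azimuth = atan2(E, N) = atan2(-0.0010000, -0.005000) = 191.3° ≈ 191°.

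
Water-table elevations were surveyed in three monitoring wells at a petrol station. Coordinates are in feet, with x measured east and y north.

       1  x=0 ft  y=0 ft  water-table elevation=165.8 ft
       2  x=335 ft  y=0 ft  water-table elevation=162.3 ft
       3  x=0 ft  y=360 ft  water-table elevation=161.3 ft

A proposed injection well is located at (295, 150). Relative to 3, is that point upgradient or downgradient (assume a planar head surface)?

downgradient

∂h/∂x = (162.3 − 165.8) / (335 − 0) = -0.01045
∂h/∂y = (161.3 − 165.8) / (360 − 0) = -0.01250
Head at (295, 150) = 165.8 + (-0.01045)·(295) + (-0.01250)·(150) = 160.84 ft.
That is lower than the 161.3 ft at 3, so the point is downgradient.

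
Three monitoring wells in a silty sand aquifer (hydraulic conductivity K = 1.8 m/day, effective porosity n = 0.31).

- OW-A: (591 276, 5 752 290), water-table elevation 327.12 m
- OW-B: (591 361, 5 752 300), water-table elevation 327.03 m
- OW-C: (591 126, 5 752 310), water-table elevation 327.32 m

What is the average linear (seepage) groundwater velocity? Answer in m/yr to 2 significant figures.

3.4 m/yr

Differences from OW-A: to OW-B (Δx, Δy, Δh) = (85, 10, -0.09); to OW-C = (-150, 20, +0.20).
Determinant of the coordinate differences = 85·20 − (-150)·10 = 3200.
∂h/∂x = [(-0.09)·20 − (+0.20)·10] / 3200 = -0.001188
∂h/∂y = [85·(+0.20) − (-150)·(-0.09)] / 3200 = +0.001094
|∇h| = √(-0.001188² + 0.001094²) = 0.001615
Seepage velocity v = K·i/n = 1.8 × 0.001615 / 0.31 = 0.009377 m/day = 3.425 m/yr.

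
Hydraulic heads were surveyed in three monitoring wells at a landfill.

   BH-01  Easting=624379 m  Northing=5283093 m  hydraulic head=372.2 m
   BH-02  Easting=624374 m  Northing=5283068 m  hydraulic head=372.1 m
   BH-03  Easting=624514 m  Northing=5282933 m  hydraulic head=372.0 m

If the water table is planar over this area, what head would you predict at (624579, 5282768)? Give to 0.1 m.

371.6 m

With h = a·x + b·y + c and BH-01 as origin, the differences give:
  (-5)·a + (-25)·b = -0.1
  135·a + (-160)·b = -0.2
Eliminate b (×(-160) and ×(-25), subtract): 4175·a = 11.00 → a = ∂h/∂x = +0.002635
Back-substitute: b = ∂h/∂y = +0.003473.
h(624579, 5282768) = 372.2 + (+0.002635)·(200) + (+0.003473)·(-325) = 372.2 +0.527 -1.129 = 371.598 m.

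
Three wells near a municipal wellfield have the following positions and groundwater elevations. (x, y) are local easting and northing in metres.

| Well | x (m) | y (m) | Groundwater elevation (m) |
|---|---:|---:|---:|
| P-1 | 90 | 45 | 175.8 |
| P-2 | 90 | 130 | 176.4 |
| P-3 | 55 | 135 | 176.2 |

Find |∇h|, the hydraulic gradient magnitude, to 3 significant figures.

Taking P-1 as reference: P-2−P-1 = (0, 85, +0.6); P-3−P-1 = (-35, 90, +0.4).
Determinant of the coordinate differences = 0·90 − (-35)·85 = 2975.
∂h/∂x = [(+0.6)·90 − (+0.4)·85] / 2975 = +0.006723
∂h/∂y = [0·(+0.4) − (-35)·(+0.6)] / 2975 = +0.007059
|∇h| = √(0.006723² + 0.007059²) = 0.009748

0.00975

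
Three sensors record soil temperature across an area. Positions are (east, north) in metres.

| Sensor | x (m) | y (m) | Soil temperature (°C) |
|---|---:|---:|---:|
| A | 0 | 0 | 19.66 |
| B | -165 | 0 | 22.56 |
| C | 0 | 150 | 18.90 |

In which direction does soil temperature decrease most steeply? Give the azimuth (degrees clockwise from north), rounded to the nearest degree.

∂T/∂x = (22.56 − 19.66) / (-165 − 0) = -0.01758
∂T/∂y = (18.90 − 19.66) / (150 − 0) = -0.005067
Steepest decrease is along −∇f: components (+0.01758 E, +0.005067 N).
Azimuth = atan2(+0.01758, +0.005067) = 73.9° ≈ 074°.

074°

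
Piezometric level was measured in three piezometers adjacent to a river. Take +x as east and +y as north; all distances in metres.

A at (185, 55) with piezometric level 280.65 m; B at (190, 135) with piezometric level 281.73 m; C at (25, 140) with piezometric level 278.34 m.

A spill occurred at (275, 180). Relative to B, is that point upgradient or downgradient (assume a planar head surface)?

Three-point gradient (reference A): Δ to B = (5, 80, +1.08), Δ to C = (-160, 85, -2.31).
∂h/∂x = +0.02091, ∂h/∂y = +0.01219 (det = 13225).
Head at (275, 180) = 280.65 + (+0.02091)·(90) + (+0.01219)·(125) = 284.06 m.
That is higher than the 281.73 m at B, so the point is upgradient.

upgradient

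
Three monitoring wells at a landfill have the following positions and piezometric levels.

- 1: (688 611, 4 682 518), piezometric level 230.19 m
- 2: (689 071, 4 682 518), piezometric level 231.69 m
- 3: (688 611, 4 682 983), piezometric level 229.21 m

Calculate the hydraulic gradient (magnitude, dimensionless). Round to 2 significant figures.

0.0039

∂h/∂x = (231.69 − 230.19) / (689071 − 688611) = +0.003261
∂h/∂y = (229.21 − 230.19) / (4682983 − 4682518) = -0.002108
|∇h| = √(0.003261² + -0.002108²) = 0.003883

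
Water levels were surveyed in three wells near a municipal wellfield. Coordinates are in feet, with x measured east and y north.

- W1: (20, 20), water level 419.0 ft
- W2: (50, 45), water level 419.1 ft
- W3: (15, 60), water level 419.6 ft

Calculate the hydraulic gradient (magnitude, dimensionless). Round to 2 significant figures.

Differences from W1: to W2 (Δx, Δy, Δh) = (30, 25, +0.1); to W3 = (-5, 40, +0.6).
Solve a·Δx + b·Δy = Δh: det = 30·40 − (-5)·25 = 1325.
∂h/∂x = [(+0.1)·40 − (+0.6)·25] / 1325 = -0.008302
∂h/∂y = [30·(+0.6) − (-5)·(+0.1)] / 1325 = +0.01396
|∇h| = √(-0.008302² + 0.01396²) = 0.01624

0.016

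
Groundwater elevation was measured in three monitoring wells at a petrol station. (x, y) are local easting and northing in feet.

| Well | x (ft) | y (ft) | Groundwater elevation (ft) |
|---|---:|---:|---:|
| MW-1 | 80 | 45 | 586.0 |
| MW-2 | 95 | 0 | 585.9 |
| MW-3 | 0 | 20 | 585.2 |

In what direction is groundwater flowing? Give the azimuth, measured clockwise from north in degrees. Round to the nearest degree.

Differences from MW-1: to MW-2 (Δx, Δy, Δh) = (15, -45, -0.1); to MW-3 = (-80, -25, -0.8).
Solve a·Δx + b·Δy = Δh: det = 15·(-25) − (-80)·(-45) = -3975.
∂h/∂x = [(-0.1)·(-25) − (-0.8)·(-45)] / -3975 = +0.008428
∂h/∂y = [15·(-0.8) − (-80)·(-0.1)] / -3975 = +0.005031
Flow direction (−∇h) has components (-0.008428 E, -0.005031 N).
Azimuth = atan2(E, N) = atan2(-0.008428, -0.005031) = 239.2° ≈ 239°.

239°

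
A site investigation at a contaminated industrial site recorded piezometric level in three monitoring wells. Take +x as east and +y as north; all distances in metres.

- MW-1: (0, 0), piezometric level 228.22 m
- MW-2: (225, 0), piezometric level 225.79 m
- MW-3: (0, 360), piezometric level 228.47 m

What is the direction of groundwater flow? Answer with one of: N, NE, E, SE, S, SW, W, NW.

E

∂h/∂x = (225.79 − 228.22) / (225 − 0) = -0.01080
∂h/∂y = (228.47 − 228.22) / (360 − 0) = +0.0006944
Flow = −∇h = (+0.01080 east, -0.0006944 north), which points east.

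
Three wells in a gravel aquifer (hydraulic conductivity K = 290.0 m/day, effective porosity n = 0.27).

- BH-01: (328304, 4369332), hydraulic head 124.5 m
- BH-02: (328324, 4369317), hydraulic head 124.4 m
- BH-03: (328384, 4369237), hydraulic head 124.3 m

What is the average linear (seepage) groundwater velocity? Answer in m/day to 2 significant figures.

12 m/day

Differences from BH-01: to BH-02 (Δx, Δy, Δh) = (20, -15, -0.1); to BH-03 = (80, -95, -0.2).
Solve a·Δx + b·Δy = Δh: det = 20·(-95) − 80·(-15) = -700.
∂h/∂x = [(-0.1)·(-95) − (-0.2)·(-15)] / -700 = -0.009286
∂h/∂y = [20·(-0.2) − 80·(-0.1)] / -700 = -0.005714
|∇h| = √(-0.009286² + -0.005714²) = 0.0109
Seepage velocity v = K·i/n = 290.0 × 0.0109 / 0.27 = 11.71 m/day.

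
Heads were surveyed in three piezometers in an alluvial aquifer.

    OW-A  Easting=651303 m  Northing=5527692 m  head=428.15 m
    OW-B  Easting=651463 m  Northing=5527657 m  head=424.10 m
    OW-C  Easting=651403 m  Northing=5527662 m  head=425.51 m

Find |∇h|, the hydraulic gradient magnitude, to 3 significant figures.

0.0261

Taking OW-A as reference: OW-B−OW-A = (160, -35, -4.05); OW-C−OW-A = (100, -30, -2.64).
Determinant of the coordinate differences = 160·(-30) − 100·(-35) = -1300.
∂h/∂x = [(-4.05)·(-30) − (-2.64)·(-35)] / -1300 = -0.02238
∂h/∂y = [160·(-2.64) − 100·(-4.05)] / -1300 = +0.01338
|∇h| = √(-0.02238² + 0.01338²) = 0.02607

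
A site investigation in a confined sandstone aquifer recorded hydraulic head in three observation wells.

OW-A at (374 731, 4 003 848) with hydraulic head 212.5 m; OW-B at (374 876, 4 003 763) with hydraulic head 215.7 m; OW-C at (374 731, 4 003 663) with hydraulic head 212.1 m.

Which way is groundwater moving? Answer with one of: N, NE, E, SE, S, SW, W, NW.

W

Three-point gradient (reference OW-A): Δ to OW-B = (145, -85, +3.2), Δ to OW-C = (0, -185, -0.4).
∂h/∂x = +0.02334, ∂h/∂y = +0.002162 (det = -26825).
Flow = −∇h = (-0.02334 east, -0.002162 north), which points west.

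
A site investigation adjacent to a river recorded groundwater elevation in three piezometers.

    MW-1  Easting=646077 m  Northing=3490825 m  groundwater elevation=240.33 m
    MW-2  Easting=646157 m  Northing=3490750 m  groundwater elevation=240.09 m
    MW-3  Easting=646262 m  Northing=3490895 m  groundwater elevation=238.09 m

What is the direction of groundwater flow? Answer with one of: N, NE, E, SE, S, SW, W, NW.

NE

With h = a·x + b·y + c and MW-1 as origin, the differences give:
  80·a + (-75)·b = -0.24
  185·a + 70·b = -2.24
Eliminate b (×70 and ×(-75), subtract): 19475·a = -184.800 → a = ∂h/∂x = -0.009489
Back-substitute: b = ∂h/∂y = -0.006922.
Flow = −∇h = (+0.009489 east, +0.006922 north), which points northeast.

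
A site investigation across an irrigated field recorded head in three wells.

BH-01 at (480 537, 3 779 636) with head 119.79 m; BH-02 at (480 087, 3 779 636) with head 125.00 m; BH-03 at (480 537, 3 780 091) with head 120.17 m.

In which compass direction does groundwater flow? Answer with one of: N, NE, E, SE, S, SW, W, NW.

E

∂h/∂x = (125.00 − 119.79) / (480087 − 480537) = -0.01158
∂h/∂y = (120.17 − 119.79) / (3780091 − 3779636) = +0.0008352
Flow = −∇h = (+0.01158 east, -0.0008352 north), which points east.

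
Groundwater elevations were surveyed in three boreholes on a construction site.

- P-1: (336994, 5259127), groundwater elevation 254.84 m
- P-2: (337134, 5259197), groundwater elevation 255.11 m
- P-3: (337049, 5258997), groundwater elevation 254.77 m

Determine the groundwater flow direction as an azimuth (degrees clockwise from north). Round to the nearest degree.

231°

With h = a·x + b·y + c and P-1 as origin, the differences give:
  140·a + 70·b = +0.27
  55·a + (-130)·b = -0.07
Eliminate b (×(-130) and ×70, subtract): -22050·a = -30.200 → a = ∂h/∂x = +0.001370
Back-substitute: b = ∂h/∂y = +0.001118.
Flow direction (−∇h) has components (-0.001370 E, -0.001118 N).
Azimuth = atan2(E, N) = atan2(-0.001370, -0.001118) = 230.8° ≈ 231°.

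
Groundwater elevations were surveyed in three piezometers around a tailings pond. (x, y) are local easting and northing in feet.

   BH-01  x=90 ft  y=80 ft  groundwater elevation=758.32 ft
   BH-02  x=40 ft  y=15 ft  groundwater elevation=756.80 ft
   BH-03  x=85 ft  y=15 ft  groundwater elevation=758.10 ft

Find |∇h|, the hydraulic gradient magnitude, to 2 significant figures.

With h = a·x + b·y + c and BH-01 as origin, the differences give:
  (-50)·a + (-65)·b = -1.52
  (-5)·a + (-65)·b = -0.22
Eliminate b (×(-65) and ×(-65), subtract): 2925·a = 84.500 → a = ∂h/∂x = +0.02889
Back-substitute: b = ∂h/∂y = +0.001162.
|∇h| = √(0.02889² + 0.001162²) = 0.02891

0.029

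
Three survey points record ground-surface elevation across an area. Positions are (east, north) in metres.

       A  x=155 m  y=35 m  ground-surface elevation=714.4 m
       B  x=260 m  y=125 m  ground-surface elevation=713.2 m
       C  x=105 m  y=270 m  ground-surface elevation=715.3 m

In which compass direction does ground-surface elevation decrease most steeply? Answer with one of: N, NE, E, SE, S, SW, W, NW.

Differences from A: to B (Δx, Δy, Δh) = (105, 90, -1.2); to C = (-50, 235, +0.9).
Determinant of the coordinate differences = 105·235 − (-50)·90 = 29175.
∂z/∂x = [(-1.2)·235 − (+0.9)·90] / 29175 = -0.01244
∂z/∂y = [105·(+0.9) − (-50)·(-1.2)] / 29175 = +0.001183
Steepest decrease is along −∇f = (+0.01244 E, -0.001183 N) → east.

E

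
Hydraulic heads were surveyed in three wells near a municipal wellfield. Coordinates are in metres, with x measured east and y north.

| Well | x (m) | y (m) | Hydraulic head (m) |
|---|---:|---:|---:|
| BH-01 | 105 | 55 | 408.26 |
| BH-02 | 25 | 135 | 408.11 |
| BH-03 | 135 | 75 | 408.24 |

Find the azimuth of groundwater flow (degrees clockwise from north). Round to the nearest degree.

Differences from BH-01: to BH-02 (Δx, Δy, Δh) = (-80, 80, -0.15); to BH-03 = (30, 20, -0.02).
Solve a·Δx + b·Δy = Δh: det = (-80)·20 − 30·80 = -4000.
∂h/∂x = [(-0.15)·20 − (-0.02)·80] / -4000 = +0.0003500
∂h/∂y = [(-80)·(-0.02) − 30·(-0.15)] / -4000 = -0.001525
Flow direction (−∇h) has components (-0.0003500 E, +0.001525 N).
Azimuth = atan2(E, N) = atan2(-0.0003500, +0.001525) = 347.1° ≈ 347°.

347°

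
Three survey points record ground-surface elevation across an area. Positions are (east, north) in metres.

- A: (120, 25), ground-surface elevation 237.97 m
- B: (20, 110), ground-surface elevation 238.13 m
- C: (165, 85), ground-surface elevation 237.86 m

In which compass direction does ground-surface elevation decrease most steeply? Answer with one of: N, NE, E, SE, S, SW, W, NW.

With z = a·x + b·y + c and A as origin, the differences give:
  (-100)·a + 85·b = +0.16
  45·a + 60·b = -0.11
Eliminate b (×60 and ×85, subtract): -9825·a = 18.950 → a = ∂z/∂x = -0.001929
Back-substitute: b = ∂z/∂y = -0.0003868.
Steepest decrease is along −∇f = (+0.001929 E, +0.0003868 N) → east.

E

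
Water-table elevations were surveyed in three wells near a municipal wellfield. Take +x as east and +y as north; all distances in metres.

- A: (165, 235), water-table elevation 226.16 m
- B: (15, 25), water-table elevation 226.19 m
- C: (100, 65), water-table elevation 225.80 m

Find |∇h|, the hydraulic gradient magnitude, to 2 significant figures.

0.0083

With h = a·x + b·y + c and A as origin, the differences give:
  (-150)·a + (-210)·b = +0.03
  (-65)·a + (-170)·b = -0.36
Eliminate b (×(-170) and ×(-210), subtract): 11850·a = -80.700 → a = ∂h/∂x = -0.006810
Back-substitute: b = ∂h/∂y = +0.004722.
|∇h| = √(-0.006810² + 0.004722²) = 0.008287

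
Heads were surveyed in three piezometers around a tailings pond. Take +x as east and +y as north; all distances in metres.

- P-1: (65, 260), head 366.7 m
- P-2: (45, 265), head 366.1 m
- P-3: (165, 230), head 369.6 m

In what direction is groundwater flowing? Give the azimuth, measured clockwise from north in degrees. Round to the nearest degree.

240°

Taking P-1 as reference: P-2−P-1 = (-20, 5, -0.6); P-3−P-1 = (100, -30, +2.9).
Solve a·Δx + b·Δy = Δh: det = (-20)·(-30) − 100·5 = 100.
∂h/∂x = [(-0.6)·(-30) − (+2.9)·5] / 100 = +0.03500
∂h/∂y = [(-20)·(+2.9) − 100·(-0.6)] / 100 = +0.02000
Flow direction (−∇h) has components (-0.03500 E, -0.02000 N).
Azimuth = atan2(E, N) = atan2(-0.03500, -0.02000) = 240.3° ≈ 240°.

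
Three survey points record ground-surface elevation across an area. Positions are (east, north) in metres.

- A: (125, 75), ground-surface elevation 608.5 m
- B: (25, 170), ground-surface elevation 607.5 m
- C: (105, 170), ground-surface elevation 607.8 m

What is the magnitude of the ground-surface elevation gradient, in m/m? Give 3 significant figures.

Taking A as reference: B−A = (-100, 95, -1.0); C−A = (-20, 95, -0.7).
Solve a·Δx + b·Δy = Δz: det = (-100)·95 − (-20)·95 = -7600.
∂z/∂x = [(-1.0)·95 − (-0.7)·95] / -7600 = +0.003750
∂z/∂y = [(-100)·(-0.7) − (-20)·(-1.0)] / -7600 = -0.006579
|∇f| = √(0.003750² + -0.006579²) = 0.007573 m/m

0.00757 m/m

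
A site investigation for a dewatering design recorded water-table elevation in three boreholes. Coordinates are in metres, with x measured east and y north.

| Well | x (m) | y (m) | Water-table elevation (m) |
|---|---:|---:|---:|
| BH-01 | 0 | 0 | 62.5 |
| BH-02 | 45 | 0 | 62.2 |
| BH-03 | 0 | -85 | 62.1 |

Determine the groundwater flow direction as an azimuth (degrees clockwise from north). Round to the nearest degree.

125°

∂h/∂x = (62.2 − 62.5) / (45 − 0) = -0.006667
∂h/∂y = (62.1 − 62.5) / (-85 − 0) = +0.004706
Flow direction (−∇h) has components (+0.006667 E, -0.004706 N).
Azimuth = atan2(E, N) = atan2(+0.006667, -0.004706) = 125.2° ≈ 125°.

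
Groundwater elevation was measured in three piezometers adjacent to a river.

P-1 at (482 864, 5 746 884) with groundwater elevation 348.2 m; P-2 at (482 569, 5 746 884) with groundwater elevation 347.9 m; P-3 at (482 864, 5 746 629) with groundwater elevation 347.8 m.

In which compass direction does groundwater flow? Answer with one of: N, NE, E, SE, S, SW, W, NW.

SW

∂h/∂x = (347.9 − 348.2) / (482569 − 482864) = +0.001017
∂h/∂y = (347.8 − 348.2) / (5746629 − 5746884) = +0.001569
Flow = −∇h = (-0.001017 east, -0.001569 north), which points southwest.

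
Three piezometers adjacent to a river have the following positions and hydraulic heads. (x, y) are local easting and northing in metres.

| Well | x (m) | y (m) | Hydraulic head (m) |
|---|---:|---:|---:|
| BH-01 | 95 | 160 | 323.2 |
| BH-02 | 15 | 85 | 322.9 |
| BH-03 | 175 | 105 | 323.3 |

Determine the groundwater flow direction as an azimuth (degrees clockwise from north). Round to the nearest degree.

Three-point gradient (reference BH-01): Δ to BH-02 = (-80, -75, -0.3), Δ to BH-03 = (80, -55, +0.1).
∂h/∂x = +0.002308, ∂h/∂y = +0.001538 (det = 10400).
Flow direction (−∇h) has components (-0.002308 E, -0.001538 N).
Azimuth = atan2(E, N) = atan2(-0.002308, -0.001538) = 236.3° ≈ 236°.

236°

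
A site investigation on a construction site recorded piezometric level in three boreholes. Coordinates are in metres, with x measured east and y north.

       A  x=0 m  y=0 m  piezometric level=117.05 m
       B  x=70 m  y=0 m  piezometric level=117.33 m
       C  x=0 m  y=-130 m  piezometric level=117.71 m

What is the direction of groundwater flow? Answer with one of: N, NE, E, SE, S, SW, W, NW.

∂h/∂x = (117.33 − 117.05) / (70 − 0) = +0.004000
∂h/∂y = (117.71 − 117.05) / (-130 − 0) = -0.005077
Flow = −∇h = (-0.004000 east, +0.005077 north), which points northwest.

NW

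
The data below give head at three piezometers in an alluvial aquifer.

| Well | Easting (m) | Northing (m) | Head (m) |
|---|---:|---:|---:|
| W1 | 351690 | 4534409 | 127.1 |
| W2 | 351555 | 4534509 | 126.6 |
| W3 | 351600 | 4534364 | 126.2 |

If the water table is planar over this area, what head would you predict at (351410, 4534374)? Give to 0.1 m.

124.8 m

Taking W1 as reference: W2−W1 = (-135, 100, -0.5); W3−W1 = (-90, -45, -0.9).
Solve a·Δx + b·Δy = Δh: det = (-135)·(-45) − (-90)·100 = 15075.
∂h/∂x = [(-0.5)·(-45) − (-0.9)·100] / 15075 = +0.007463
∂h/∂y = [(-135)·(-0.9) − (-90)·(-0.5)] / 15075 = +0.005075
h(351410, 4534374) = 127.1 + (+0.007463)·(-280) + (+0.005075)·(-35) = 127.1 -2.090 -0.178 = 124.833 m.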